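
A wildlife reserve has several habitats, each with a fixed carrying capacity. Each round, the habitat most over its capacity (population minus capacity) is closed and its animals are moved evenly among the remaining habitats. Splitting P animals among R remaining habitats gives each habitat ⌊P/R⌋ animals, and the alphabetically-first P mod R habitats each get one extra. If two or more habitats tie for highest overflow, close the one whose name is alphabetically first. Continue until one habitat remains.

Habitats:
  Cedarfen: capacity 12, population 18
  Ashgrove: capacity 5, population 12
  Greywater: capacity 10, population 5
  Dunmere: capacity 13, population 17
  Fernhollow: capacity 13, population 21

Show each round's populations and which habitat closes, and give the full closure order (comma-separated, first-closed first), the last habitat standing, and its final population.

Closure order: Fernhollow, Ashgrove, Cedarfen, Dunmere
Last habitat: Greywater with 73 animals

Round 1: Ashgrove=12 Cedarfen=18 Dunmere=17 Fernhollow=21 Greywater=5 → close Fernhollow (overflow 8)
  21÷4 = 5 each, +1 to first 1
Round 2: Ashgrove=18 Cedarfen=23 Dunmere=22 Greywater=10 → close Ashgrove (overflow 13)
  18÷3 = 6 each, +1 to first 0
Round 3: Cedarfen=29 Dunmere=28 Greywater=16 → close Cedarfen (overflow 17)
  29÷2 = 14 each, +1 to first 1
Round 4: Dunmere=43 Greywater=30 → close Dunmere (overflow 30)
  43÷1 = 43 each, +1 to first 0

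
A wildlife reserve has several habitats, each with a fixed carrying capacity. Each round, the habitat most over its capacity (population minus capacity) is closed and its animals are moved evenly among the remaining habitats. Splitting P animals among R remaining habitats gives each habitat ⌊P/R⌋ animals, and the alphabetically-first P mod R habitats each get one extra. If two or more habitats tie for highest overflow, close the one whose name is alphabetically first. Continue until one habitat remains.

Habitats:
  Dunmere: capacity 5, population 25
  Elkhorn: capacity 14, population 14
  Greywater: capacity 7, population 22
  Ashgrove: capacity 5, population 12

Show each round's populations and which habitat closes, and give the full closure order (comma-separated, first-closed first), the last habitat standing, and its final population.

Closure order: Dunmere, Greywater, Ashgrove
Last habitat: Elkhorn with 73 animals

Round 1: Ashgrove=12 Dunmere=25 Elkhorn=14 Greywater=22 → close Dunmere (overflow 20)
  25÷3 = 8 each, +1 to first 1
Round 2: Ashgrove=21 Elkhorn=22 Greywater=30 → close Greywater (overflow 23)
  30÷2 = 15 each, +1 to first 0
Round 3: Ashgrove=36 Elkhorn=37 → close Ashgrove (overflow 31)
  36÷1 = 36 each, +1 to first 0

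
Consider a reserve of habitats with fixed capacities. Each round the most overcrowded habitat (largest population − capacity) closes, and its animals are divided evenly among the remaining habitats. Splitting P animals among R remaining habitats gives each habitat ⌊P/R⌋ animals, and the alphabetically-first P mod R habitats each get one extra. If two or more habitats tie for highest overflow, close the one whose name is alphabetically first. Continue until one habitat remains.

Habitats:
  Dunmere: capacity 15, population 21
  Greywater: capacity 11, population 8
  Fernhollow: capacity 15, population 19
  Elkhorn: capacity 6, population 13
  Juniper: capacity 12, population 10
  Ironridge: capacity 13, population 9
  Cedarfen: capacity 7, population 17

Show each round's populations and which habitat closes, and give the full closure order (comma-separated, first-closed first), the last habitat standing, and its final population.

Round 1: Cedarfen=17 Dunmere=21 Elkhorn=13 Fernhollow=19 Greywater=8 Ironridge=9 Juniper=10 → close Cedarfen (overflow 10)
  17÷6 = 2 each, +1 to first 5
Round 2: Dunmere=24 Elkhorn=16 Fernhollow=22 Greywater=11 Ironridge=12 Juniper=12 → close Elkhorn (overflow 10)
  16÷5 = 3 each, +1 to first 1
Round 3: Dunmere=28 Fernhollow=25 Greywater=14 Ironridge=15 Juniper=15 → close Dunmere (overflow 13)
  28÷4 = 7 each, +1 to first 0
Round 4: Fernhollow=32 Greywater=21 Ironridge=22 Juniper=22 → close Fernhollow (overflow 17)
  32÷3 = 10 each, +1 to first 2
Round 5: Greywater=32 Ironridge=33 Juniper=32 → close Greywater (overflow 21)
  32÷2 = 16 each, +1 to first 0
Round 6: Ironridge=49 Juniper=48 → close Ironridge (overflow 36)
  49÷1 = 49 each, +1 to first 0

Closure order: Cedarfen, Elkhorn, Dunmere, Fernhollow, Greywater, Ironridge
Last habitat: Juniper with 97 animals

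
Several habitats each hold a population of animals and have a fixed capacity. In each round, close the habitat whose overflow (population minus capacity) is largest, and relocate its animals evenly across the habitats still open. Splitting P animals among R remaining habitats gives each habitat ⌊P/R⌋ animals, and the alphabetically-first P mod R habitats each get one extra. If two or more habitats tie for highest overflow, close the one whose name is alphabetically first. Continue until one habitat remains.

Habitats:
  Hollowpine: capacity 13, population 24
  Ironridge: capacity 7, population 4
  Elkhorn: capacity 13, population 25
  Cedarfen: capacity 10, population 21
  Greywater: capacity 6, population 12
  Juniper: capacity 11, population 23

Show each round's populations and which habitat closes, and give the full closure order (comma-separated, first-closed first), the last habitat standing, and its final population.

Closure order: Elkhorn, Juniper, Cedarfen, Hollowpine, Greywater
Last habitat: Ironridge with 109 animals

Round 1: Cedarfen=21 Elkhorn=25 Greywater=12 Hollowpine=24 Ironridge=4 Juniper=23 → close Elkhorn (overflow 12)
  25÷5 = 5 each, +1 to first 0
Round 2: Cedarfen=26 Greywater=17 Hollowpine=29 Ironridge=9 Juniper=28 → close Juniper (overflow 17)
  28÷4 = 7 each, +1 to first 0
Round 3: Cedarfen=33 Greywater=24 Hollowpine=36 Ironridge=16 → close Cedarfen (overflow 23)
  33÷3 = 11 each, +1 to first 0
Round 4: Greywater=35 Hollowpine=47 Ironridge=27 → close Hollowpine (overflow 34)
  47÷2 = 23 each, +1 to first 1
Round 5: Greywater=59 Ironridge=50 → close Greywater (overflow 53)
  59÷1 = 59 each, +1 to first 0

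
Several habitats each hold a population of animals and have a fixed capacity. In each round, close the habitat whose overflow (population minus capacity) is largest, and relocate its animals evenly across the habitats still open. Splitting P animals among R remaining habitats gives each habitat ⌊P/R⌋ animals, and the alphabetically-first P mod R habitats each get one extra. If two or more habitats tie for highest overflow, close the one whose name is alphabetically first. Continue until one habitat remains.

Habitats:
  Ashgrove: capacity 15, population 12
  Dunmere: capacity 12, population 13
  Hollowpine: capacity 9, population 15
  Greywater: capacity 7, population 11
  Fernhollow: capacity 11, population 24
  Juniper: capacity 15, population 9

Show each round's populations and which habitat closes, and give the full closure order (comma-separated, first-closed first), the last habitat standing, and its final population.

Round 1: Ashgrove=12 Dunmere=13 Fernhollow=24 Greywater=11 Hollowpine=15 Juniper=9 → close Fernhollow (overflow 13)
  24÷5 = 4 each, +1 to first 4
Round 2: Ashgrove=17 Dunmere=18 Greywater=16 Hollowpine=20 Juniper=13 → close Hollowpine (overflow 11)
  20÷4 = 5 each, +1 to first 0
Round 3: Ashgrove=22 Dunmere=23 Greywater=21 Juniper=18 → close Greywater (overflow 14)
  21÷3 = 7 each, +1 to first 0
Round 4: Ashgrove=29 Dunmere=30 Juniper=25 → close Dunmere (overflow 18)
  30÷2 = 15 each, +1 to first 0
Round 5: Ashgrove=44 Juniper=40 → close Ashgrove (overflow 29)
  44÷1 = 44 each, +1 to first 0

Closure order: Fernhollow, Hollowpine, Greywater, Dunmere, Ashgrove
Last habitat: Juniper with 84 animals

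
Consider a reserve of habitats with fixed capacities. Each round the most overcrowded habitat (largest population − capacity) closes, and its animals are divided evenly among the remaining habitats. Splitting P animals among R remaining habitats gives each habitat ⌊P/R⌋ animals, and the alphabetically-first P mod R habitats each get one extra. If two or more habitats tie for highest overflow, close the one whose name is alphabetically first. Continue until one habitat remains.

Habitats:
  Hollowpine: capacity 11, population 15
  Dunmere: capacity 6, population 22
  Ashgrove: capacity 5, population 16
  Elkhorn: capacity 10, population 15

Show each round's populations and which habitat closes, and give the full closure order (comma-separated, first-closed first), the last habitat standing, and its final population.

Closure order: Dunmere, Ashgrove, Elkhorn
Last habitat: Hollowpine with 68 animals

Round 1: Ashgrove=16 Dunmere=22 Elkhorn=15 Hollowpine=15 → close Dunmere (overflow 16)
  22÷3 = 7 each, +1 to first 1
Round 2: Ashgrove=24 Elkhorn=22 Hollowpine=22 → close Ashgrove (overflow 19)
  24÷2 = 12 each, +1 to first 0
Round 3: Elkhorn=34 Hollowpine=34 → close Elkhorn (overflow 24)
  34÷1 = 34 each, +1 to first 0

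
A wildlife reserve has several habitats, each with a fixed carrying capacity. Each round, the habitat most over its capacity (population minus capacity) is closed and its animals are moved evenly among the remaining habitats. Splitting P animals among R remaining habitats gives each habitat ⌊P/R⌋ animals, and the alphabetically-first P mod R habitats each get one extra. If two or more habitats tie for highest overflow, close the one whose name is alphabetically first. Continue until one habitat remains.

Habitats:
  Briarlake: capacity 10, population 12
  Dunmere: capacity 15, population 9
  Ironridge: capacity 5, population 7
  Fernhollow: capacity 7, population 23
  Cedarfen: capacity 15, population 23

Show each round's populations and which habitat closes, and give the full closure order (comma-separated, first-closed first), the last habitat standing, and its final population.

Closure order: Fernhollow, Cedarfen, Briarlake, Ironridge
Last habitat: Dunmere with 74 animals

Round 1: Briarlake=12 Cedarfen=23 Dunmere=9 Fernhollow=23 Ironridge=7 → close Fernhollow (overflow 16)
  23÷4 = 5 each, +1 to first 3
Round 2: Briarlake=18 Cedarfen=29 Dunmere=15 Ironridge=12 → close Cedarfen (overflow 14)
  29÷3 = 9 each, +1 to first 2
Round 3: Briarlake=28 Dunmere=25 Ironridge=21 → close Briarlake (overflow 18)
  28÷2 = 14 each, +1 to first 0
Round 4: Dunmere=39 Ironridge=35 → close Ironridge (overflow 30)
  35÷1 = 35 each, +1 to first 0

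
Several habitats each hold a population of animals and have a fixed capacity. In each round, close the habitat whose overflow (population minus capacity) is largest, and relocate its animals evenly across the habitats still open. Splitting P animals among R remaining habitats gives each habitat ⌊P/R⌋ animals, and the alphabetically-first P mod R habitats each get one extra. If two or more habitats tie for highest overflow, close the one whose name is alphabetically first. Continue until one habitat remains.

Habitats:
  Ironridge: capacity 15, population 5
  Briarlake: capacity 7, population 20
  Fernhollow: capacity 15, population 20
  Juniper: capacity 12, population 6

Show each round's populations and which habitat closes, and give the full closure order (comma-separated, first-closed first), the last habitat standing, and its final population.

Closure order: Briarlake, Fernhollow, Juniper
Last habitat: Ironridge with 51 animals

Round 1: Briarlake=20 Fernhollow=20 Ironridge=5 Juniper=6 → close Briarlake (overflow 13)
  20÷3 = 6 each, +1 to first 2
Round 2: Fernhollow=27 Ironridge=12 Juniper=12 → close Fernhollow (overflow 12)
  27÷2 = 13 each, +1 to first 1
Round 3: Ironridge=26 Juniper=25 → close Juniper (overflow 13)
  25÷1 = 25 each, +1 to first 0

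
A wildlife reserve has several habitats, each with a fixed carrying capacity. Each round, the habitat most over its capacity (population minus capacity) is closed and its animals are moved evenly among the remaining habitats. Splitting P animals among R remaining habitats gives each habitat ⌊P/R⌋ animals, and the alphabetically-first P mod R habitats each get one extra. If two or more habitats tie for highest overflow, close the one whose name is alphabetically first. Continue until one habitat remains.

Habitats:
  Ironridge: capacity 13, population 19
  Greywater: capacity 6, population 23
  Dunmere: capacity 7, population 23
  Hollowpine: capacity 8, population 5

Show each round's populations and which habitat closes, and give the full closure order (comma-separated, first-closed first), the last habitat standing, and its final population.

Round 1: Dunmere=23 Greywater=23 Hollowpine=5 Ironridge=19 → close Greywater (overflow 17)
  23÷3 = 7 each, +1 to first 2
Round 2: Dunmere=31 Hollowpine=13 Ironridge=26 → close Dunmere (overflow 24)
  31÷2 = 15 each, +1 to first 1
Round 3: Hollowpine=29 Ironridge=41 → close Ironridge (overflow 28)
  41÷1 = 41 each, +1 to first 0

Closure order: Greywater, Dunmere, Ironridge
Last habitat: Hollowpine with 70 animals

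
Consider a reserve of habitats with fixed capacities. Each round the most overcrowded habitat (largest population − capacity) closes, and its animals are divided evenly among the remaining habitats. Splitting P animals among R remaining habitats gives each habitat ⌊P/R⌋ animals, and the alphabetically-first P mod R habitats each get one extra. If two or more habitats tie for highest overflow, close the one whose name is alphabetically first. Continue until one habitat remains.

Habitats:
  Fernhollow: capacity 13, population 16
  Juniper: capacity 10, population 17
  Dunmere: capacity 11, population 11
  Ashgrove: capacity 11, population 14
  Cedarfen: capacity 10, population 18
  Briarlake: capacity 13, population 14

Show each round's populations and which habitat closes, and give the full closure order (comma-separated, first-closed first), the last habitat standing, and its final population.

Round 1: Ashgrove=14 Briarlake=14 Cedarfen=18 Dunmere=11 Fernhollow=16 Juniper=17 → close Cedarfen (overflow 8)
  18÷5 = 3 each, +1 to first 3
Round 2: Ashgrove=18 Briarlake=18 Dunmere=15 Fernhollow=19 Juniper=20 → close Juniper (overflow 10)
  20÷4 = 5 each, +1 to first 0
Round 3: Ashgrove=23 Briarlake=23 Dunmere=20 Fernhollow=24 → close Ashgrove (overflow 12)
  23÷3 = 7 each, +1 to first 2
Round 4: Briarlake=31 Dunmere=28 Fernhollow=31 → close Briarlake (overflow 18)
  31÷2 = 15 each, +1 to first 1
Round 5: Dunmere=44 Fernhollow=46 → close Dunmere (overflow 33)
  44÷1 = 44 each, +1 to first 0

Closure order: Cedarfen, Juniper, Ashgrove, Briarlake, Dunmere
Last habitat: Fernhollow with 90 animals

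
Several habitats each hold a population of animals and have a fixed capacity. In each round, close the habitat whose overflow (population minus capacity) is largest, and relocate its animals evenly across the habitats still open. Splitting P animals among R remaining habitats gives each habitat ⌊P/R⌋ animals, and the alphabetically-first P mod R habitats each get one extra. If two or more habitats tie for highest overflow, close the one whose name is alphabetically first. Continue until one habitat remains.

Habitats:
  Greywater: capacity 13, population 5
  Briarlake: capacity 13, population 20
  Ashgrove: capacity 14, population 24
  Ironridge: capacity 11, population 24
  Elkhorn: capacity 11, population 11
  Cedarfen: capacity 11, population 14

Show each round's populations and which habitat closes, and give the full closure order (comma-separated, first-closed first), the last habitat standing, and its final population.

Round 1: Ashgrove=24 Briarlake=20 Cedarfen=14 Elkhorn=11 Greywater=5 Ironridge=24 → close Ironridge (overflow 13)
  24÷5 = 4 each, +1 to first 4
Round 2: Ashgrove=29 Briarlake=25 Cedarfen=19 Elkhorn=16 Greywater=9 → close Ashgrove (overflow 15)
  29÷4 = 7 each, +1 to first 1
Round 3: Briarlake=33 Cedarfen=26 Elkhorn=23 Greywater=16 → close Briarlake (overflow 20)
  33÷3 = 11 each, +1 to first 0
Round 4: Cedarfen=37 Elkhorn=34 Greywater=27 → close Cedarfen (overflow 26)
  37÷2 = 18 each, +1 to first 1
Round 5: Elkhorn=53 Greywater=45 → close Elkhorn (overflow 42)
  53÷1 = 53 each, +1 to first 0

Closure order: Ironridge, Ashgrove, Briarlake, Cedarfen, Elkhorn
Last habitat: Greywater with 98 animals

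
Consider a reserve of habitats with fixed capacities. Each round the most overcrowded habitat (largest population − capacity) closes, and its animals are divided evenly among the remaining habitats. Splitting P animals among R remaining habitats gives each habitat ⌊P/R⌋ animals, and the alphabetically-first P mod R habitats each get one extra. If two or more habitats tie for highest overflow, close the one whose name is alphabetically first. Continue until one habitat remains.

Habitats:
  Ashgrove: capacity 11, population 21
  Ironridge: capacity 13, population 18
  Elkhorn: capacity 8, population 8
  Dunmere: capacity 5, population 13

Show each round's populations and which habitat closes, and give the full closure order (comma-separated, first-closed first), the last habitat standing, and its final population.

Round 1: Ashgrove=21 Dunmere=13 Elkhorn=8 Ironridge=18 → close Ashgrove (overflow 10)
  21÷3 = 7 each, +1 to first 0
Round 2: Dunmere=20 Elkhorn=15 Ironridge=25 → close Dunmere (overflow 15)
  20÷2 = 10 each, +1 to first 0
Round 3: Elkhorn=25 Ironridge=35 → close Ironridge (overflow 22)
  35÷1 = 35 each, +1 to first 0

Closure order: Ashgrove, Dunmere, Ironridge
Last habitat: Elkhorn with 60 animals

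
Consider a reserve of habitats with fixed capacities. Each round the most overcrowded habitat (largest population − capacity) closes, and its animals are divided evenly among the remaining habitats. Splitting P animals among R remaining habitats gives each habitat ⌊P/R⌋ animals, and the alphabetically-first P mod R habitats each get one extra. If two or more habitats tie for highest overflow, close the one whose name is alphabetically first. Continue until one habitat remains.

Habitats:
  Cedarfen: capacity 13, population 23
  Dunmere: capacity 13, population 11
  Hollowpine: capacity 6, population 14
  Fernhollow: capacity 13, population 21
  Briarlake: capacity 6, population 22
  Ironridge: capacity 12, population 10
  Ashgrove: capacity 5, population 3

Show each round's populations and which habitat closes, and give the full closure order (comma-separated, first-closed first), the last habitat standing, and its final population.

Closure order: Briarlake, Cedarfen, Fernhollow, Hollowpine, Ashgrove, Dunmere
Last habitat: Ironridge with 104 animals

Round 1: Ashgrove=3 Briarlake=22 Cedarfen=23 Dunmere=11 Fernhollow=21 Hollowpine=14 Ironridge=10 → close Briarlake (overflow 16)
  22÷6 = 3 each, +1 to first 4
Round 2: Ashgrove=7 Cedarfen=27 Dunmere=15 Fernhollow=25 Hollowpine=17 Ironridge=13 → close Cedarfen (overflow 14)
  27÷5 = 5 each, +1 to first 2
Round 3: Ashgrove=13 Dunmere=21 Fernhollow=30 Hollowpine=22 Ironridge=18 → close Fernhollow (overflow 17)
  30÷4 = 7 each, +1 to first 2
Round 4: Ashgrove=21 Dunmere=29 Hollowpine=29 Ironridge=25 → close Hollowpine (overflow 23)
  29÷3 = 9 each, +1 to first 2
Round 5: Ashgrove=31 Dunmere=39 Ironridge=34 → close Ashgrove (overflow 26)
  31÷2 = 15 each, +1 to first 1
Round 6: Dunmere=55 Ironridge=49 → close Dunmere (overflow 42)
  55÷1 = 55 each, +1 to first 0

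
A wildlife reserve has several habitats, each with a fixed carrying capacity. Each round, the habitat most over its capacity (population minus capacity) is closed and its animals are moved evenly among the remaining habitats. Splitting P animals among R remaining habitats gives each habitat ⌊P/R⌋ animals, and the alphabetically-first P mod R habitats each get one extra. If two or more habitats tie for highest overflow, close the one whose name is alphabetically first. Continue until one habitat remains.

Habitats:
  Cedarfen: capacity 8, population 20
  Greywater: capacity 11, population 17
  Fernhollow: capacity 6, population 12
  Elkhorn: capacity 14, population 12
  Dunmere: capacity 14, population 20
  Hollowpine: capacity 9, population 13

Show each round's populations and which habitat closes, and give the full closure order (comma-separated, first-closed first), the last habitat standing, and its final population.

Round 1: Cedarfen=20 Dunmere=20 Elkhorn=12 Fernhollow=12 Greywater=17 Hollowpine=13 → close Cedarfen (overflow 12)
  20÷5 = 4 each, +1 to first 0
Round 2: Dunmere=24 Elkhorn=16 Fernhollow=16 Greywater=21 Hollowpine=17 → close Dunmere (overflow 10)
  24÷4 = 6 each, +1 to first 0
Round 3: Elkhorn=22 Fernhollow=22 Greywater=27 Hollowpine=23 → close Fernhollow (overflow 16)
  22÷3 = 7 each, +1 to first 1
Round 4: Elkhorn=30 Greywater=34 Hollowpine=30 → close Greywater (overflow 23)
  34÷2 = 17 each, +1 to first 0
Round 5: Elkhorn=47 Hollowpine=47 → close Hollowpine (overflow 38)
  47÷1 = 47 each, +1 to first 0

Closure order: Cedarfen, Dunmere, Fernhollow, Greywater, Hollowpine
Last habitat: Elkhorn with 94 animals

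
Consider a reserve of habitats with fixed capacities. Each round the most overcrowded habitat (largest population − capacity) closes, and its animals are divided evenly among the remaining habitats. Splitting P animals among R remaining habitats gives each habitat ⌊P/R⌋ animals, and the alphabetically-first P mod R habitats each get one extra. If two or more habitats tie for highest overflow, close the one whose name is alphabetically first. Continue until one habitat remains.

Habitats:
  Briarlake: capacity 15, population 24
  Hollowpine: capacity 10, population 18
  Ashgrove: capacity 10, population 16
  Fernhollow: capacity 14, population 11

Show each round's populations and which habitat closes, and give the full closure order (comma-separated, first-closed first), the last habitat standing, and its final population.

Round 1: Ashgrove=16 Briarlake=24 Fernhollow=11 Hollowpine=18 → close Briarlake (overflow 9)
  24÷3 = 8 each, +1 to first 0
Round 2: Ashgrove=24 Fernhollow=19 Hollowpine=26 → close Hollowpine (overflow 16)
  26÷2 = 13 each, +1 to first 0
Round 3: Ashgrove=37 Fernhollow=32 → close Ashgrove (overflow 27)
  37÷1 = 37 each, +1 to first 0

Closure order: Briarlake, Hollowpine, Ashgrove
Last habitat: Fernhollow with 69 animals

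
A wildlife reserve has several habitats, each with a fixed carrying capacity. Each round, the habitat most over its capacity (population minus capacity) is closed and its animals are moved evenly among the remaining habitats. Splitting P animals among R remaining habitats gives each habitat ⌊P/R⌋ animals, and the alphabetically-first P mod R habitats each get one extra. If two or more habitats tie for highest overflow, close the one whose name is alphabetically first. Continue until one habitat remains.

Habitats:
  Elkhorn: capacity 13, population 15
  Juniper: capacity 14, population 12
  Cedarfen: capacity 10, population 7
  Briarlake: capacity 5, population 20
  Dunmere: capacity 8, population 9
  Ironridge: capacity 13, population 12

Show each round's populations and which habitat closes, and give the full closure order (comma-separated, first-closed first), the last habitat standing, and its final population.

Closure order: Briarlake, Elkhorn, Dunmere, Ironridge, Cedarfen
Last habitat: Juniper with 75 animals

Round 1: Briarlake=20 Cedarfen=7 Dunmere=9 Elkhorn=15 Ironridge=12 Juniper=12 → close Briarlake (overflow 15)
  20÷5 = 4 each, +1 to first 0
Round 2: Cedarfen=11 Dunmere=13 Elkhorn=19 Ironridge=16 Juniper=16 → close Elkhorn (overflow 6)
  19÷4 = 4 each, +1 to first 3
Round 3: Cedarfen=16 Dunmere=18 Ironridge=21 Juniper=20 → close Dunmere (overflow 10)
  18÷3 = 6 each, +1 to first 0
Round 4: Cedarfen=22 Ironridge=27 Juniper=26 → close Ironridge (overflow 14)
  27÷2 = 13 each, +1 to first 1
Round 5: Cedarfen=36 Juniper=39 → close Cedarfen (overflow 26)
  36÷1 = 36 each, +1 to first 0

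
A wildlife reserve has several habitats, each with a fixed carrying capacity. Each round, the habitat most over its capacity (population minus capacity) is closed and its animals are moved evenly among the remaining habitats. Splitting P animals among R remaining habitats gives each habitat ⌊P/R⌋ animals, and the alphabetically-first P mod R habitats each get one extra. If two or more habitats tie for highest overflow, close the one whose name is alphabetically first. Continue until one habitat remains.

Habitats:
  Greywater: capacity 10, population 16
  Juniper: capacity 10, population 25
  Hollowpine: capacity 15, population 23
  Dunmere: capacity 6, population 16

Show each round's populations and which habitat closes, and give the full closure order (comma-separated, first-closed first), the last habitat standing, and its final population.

Closure order: Juniper, Dunmere, Hollowpine
Last habitat: Greywater with 80 animals

Round 1: Dunmere=16 Greywater=16 Hollowpine=23 Juniper=25 → close Juniper (overflow 15)
  25÷3 = 8 each, +1 to first 1
Round 2: Dunmere=25 Greywater=24 Hollowpine=31 → close Dunmere (overflow 19)
  25÷2 = 12 each, +1 to first 1
Round 3: Greywater=37 Hollowpine=43 → close Hollowpine (overflow 28)
  43÷1 = 43 each, +1 to first 0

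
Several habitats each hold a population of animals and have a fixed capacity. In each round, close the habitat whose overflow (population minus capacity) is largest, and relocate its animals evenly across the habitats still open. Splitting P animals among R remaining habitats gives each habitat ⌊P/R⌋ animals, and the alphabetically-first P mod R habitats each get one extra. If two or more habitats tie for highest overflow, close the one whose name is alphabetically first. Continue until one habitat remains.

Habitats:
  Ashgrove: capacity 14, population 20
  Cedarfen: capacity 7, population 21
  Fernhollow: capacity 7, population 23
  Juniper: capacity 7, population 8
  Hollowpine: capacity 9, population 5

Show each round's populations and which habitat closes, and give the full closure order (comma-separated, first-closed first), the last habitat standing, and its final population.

Closure order: Fernhollow, Cedarfen, Ashgrove, Juniper
Last habitat: Hollowpine with 77 animals

Round 1: Ashgrove=20 Cedarfen=21 Fernhollow=23 Hollowpine=5 Juniper=8 → close Fernhollow (overflow 16)
  23÷4 = 5 each, +1 to first 3
Round 2: Ashgrove=26 Cedarfen=27 Hollowpine=11 Juniper=13 → close Cedarfen (overflow 20)
  27÷3 = 9 each, +1 to first 0
Round 3: Ashgrove=35 Hollowpine=20 Juniper=22 → close Ashgrove (overflow 21)
  35÷2 = 17 each, +1 to first 1
Round 4: Hollowpine=38 Juniper=39 → close Juniper (overflow 32)
  39÷1 = 39 each, +1 to first 0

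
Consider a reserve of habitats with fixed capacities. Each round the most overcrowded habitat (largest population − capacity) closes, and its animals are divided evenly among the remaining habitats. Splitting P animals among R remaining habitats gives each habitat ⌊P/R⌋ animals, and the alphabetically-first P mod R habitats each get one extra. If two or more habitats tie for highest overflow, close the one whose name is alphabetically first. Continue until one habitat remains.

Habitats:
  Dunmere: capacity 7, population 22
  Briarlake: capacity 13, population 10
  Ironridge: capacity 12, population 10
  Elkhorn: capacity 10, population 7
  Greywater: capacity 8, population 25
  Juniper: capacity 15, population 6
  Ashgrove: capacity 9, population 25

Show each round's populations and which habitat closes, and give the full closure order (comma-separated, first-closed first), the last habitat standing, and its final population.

Round 1: Ashgrove=25 Briarlake=10 Dunmere=22 Elkhorn=7 Greywater=25 Ironridge=10 Juniper=6 → close Greywater (overflow 17)
  25÷6 = 4 each, +1 to first 1
Round 2: Ashgrove=30 Briarlake=14 Dunmere=26 Elkhorn=11 Ironridge=14 Juniper=10 → close Ashgrove (overflow 21)
  30÷5 = 6 each, +1 to first 0
Round 3: Briarlake=20 Dunmere=32 Elkhorn=17 Ironridge=20 Juniper=16 → close Dunmere (overflow 25)
  32÷4 = 8 each, +1 to first 0
Round 4: Briarlake=28 Elkhorn=25 Ironridge=28 Juniper=24 → close Ironridge (overflow 16)
  28÷3 = 9 each, +1 to first 1
Round 5: Briarlake=38 Elkhorn=34 Juniper=33 → close Briarlake (overflow 25)
  38÷2 = 19 each, +1 to first 0
Round 6: Elkhorn=53 Juniper=52 → close Elkhorn (overflow 43)
  53÷1 = 53 each, +1 to first 0

Closure order: Greywater, Ashgrove, Dunmere, Ironridge, Briarlake, Elkhorn
Last habitat: Juniper with 105 animals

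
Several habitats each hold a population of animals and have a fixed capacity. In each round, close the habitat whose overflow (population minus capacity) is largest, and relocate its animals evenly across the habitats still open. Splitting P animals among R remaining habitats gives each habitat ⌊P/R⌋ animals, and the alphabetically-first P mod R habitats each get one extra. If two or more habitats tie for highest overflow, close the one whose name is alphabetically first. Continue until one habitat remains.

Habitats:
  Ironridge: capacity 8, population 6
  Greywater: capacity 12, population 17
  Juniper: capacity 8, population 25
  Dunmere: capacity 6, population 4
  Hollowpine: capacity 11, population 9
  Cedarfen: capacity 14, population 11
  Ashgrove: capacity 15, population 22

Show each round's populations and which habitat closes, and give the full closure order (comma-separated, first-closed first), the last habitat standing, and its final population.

Closure order: Juniper, Ashgrove, Greywater, Dunmere, Cedarfen, Hollowpine
Last habitat: Ironridge with 94 animals

Round 1: Ashgrove=22 Cedarfen=11 Dunmere=4 Greywater=17 Hollowpine=9 Ironridge=6 Juniper=25 → close Juniper (overflow 17)
  25÷6 = 4 each, +1 to first 1
Round 2: Ashgrove=27 Cedarfen=15 Dunmere=8 Greywater=21 Hollowpine=13 Ironridge=10 → close Ashgrove (overflow 12)
  27÷5 = 5 each, +1 to first 2
Round 3: Cedarfen=21 Dunmere=14 Greywater=26 Hollowpine=18 Ironridge=15 → close Greywater (overflow 14)
  26÷4 = 6 each, +1 to first 2
Round 4: Cedarfen=28 Dunmere=21 Hollowpine=24 Ironridge=21 → close Dunmere (overflow 15)
  21÷3 = 7 each, +1 to first 0
Round 5: Cedarfen=35 Hollowpine=31 Ironridge=28 → close Cedarfen (overflow 21)
  35÷2 = 17 each, +1 to first 1
Round 6: Hollowpine=49 Ironridge=45 → close Hollowpine (overflow 38)
  49÷1 = 49 each, +1 to first 0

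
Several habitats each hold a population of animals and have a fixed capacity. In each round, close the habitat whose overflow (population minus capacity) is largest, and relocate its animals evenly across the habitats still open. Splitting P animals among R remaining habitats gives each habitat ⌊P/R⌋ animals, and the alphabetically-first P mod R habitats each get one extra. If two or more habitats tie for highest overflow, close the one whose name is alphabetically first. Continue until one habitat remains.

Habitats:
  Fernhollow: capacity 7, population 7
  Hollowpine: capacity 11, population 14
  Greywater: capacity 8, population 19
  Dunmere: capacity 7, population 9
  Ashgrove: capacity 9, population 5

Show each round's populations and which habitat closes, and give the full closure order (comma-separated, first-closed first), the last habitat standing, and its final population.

Round 1: Ashgrove=5 Dunmere=9 Fernhollow=7 Greywater=19 Hollowpine=14 → close Greywater (overflow 11)
  19÷4 = 4 each, +1 to first 3
Round 2: Ashgrove=10 Dunmere=14 Fernhollow=12 Hollowpine=18 → close Dunmere (overflow 7)
  14÷3 = 4 each, +1 to first 2
Round 3: Ashgrove=15 Fernhollow=17 Hollowpine=22 → close Hollowpine (overflow 11)
  22÷2 = 11 each, +1 to first 0
Round 4: Ashgrove=26 Fernhollow=28 → close Fernhollow (overflow 21)
  28÷1 = 28 each, +1 to first 0

Closure order: Greywater, Dunmere, Hollowpine, Fernhollow
Last habitat: Ashgrove with 54 animals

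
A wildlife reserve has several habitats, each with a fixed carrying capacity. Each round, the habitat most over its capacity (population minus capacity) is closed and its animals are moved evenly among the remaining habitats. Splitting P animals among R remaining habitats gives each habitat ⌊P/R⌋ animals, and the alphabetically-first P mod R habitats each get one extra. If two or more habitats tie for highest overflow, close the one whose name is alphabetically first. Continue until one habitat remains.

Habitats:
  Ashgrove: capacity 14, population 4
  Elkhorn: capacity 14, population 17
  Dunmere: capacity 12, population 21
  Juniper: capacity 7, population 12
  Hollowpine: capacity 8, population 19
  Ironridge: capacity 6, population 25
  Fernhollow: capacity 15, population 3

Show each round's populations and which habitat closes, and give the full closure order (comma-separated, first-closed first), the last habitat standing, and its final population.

Closure order: Ironridge, Hollowpine, Dunmere, Elkhorn, Juniper, Ashgrove
Last habitat: Fernhollow with 101 animals

Round 1: Ashgrove=4 Dunmere=21 Elkhorn=17 Fernhollow=3 Hollowpine=19 Ironridge=25 Juniper=12 → close Ironridge (overflow 19)
  25÷6 = 4 each, +1 to first 1
Round 2: Ashgrove=9 Dunmere=25 Elkhorn=21 Fernhollow=7 Hollowpine=23 Juniper=16 → close Hollowpine (overflow 15)
  23÷5 = 4 each, +1 to first 3
Round 3: Ashgrove=14 Dunmere=30 Elkhorn=26 Fernhollow=11 Juniper=20 → close Dunmere (overflow 18)
  30÷4 = 7 each, +1 to first 2
Round 4: Ashgrove=22 Elkhorn=34 Fernhollow=18 Juniper=27 → close Elkhorn (overflow 20)
  34÷3 = 11 each, +1 to first 1
Round 5: Ashgrove=34 Fernhollow=29 Juniper=38 → close Juniper (overflow 31)
  38÷2 = 19 each, +1 to first 0
Round 6: Ashgrove=53 Fernhollow=48 → close Ashgrove (overflow 39)
  53÷1 = 53 each, +1 to first 0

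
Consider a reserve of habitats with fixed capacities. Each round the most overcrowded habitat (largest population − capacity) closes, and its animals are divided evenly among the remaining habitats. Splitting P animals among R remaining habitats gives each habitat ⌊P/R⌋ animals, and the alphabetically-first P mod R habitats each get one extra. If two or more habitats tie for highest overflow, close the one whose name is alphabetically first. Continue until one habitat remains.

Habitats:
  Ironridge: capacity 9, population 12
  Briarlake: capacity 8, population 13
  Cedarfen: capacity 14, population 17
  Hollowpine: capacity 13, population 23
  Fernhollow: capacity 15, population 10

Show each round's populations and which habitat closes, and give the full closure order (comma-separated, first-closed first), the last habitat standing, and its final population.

Round 1: Briarlake=13 Cedarfen=17 Fernhollow=10 Hollowpine=23 Ironridge=12 → close Hollowpine (overflow 10)
  23÷4 = 5 each, +1 to first 3
Round 2: Briarlake=19 Cedarfen=23 Fernhollow=16 Ironridge=17 → close Briarlake (overflow 11)
  19÷3 = 6 each, +1 to first 1
Round 3: Cedarfen=30 Fernhollow=22 Ironridge=23 → close Cedarfen (overflow 16)
  30÷2 = 15 each, +1 to first 0
Round 4: Fernhollow=37 Ironridge=38 → close Ironridge (overflow 29)
  38÷1 = 38 each, +1 to first 0

Closure order: Hollowpine, Briarlake, Cedarfen, Ironridge
Last habitat: Fernhollow with 75 animals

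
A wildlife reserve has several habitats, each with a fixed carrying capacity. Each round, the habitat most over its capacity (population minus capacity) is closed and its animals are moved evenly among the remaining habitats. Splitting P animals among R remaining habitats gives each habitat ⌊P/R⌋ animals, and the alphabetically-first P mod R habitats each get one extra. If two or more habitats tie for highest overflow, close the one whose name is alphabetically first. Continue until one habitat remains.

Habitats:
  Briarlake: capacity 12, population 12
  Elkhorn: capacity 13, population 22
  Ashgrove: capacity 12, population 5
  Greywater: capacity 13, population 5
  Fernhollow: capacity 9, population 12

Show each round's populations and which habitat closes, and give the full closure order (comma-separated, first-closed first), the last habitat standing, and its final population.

Round 1: Ashgrove=5 Briarlake=12 Elkhorn=22 Fernhollow=12 Greywater=5 → close Elkhorn (overflow 9)
  22÷4 = 5 each, +1 to first 2
Round 2: Ashgrove=11 Briarlake=18 Fernhollow=17 Greywater=10 → close Fernhollow (overflow 8)
  17÷3 = 5 each, +1 to first 2
Round 3: Ashgrove=17 Briarlake=24 Greywater=15 → close Briarlake (overflow 12)
  24÷2 = 12 each, +1 to first 0
Round 4: Ashgrove=29 Greywater=27 → close Ashgrove (overflow 17)
  29÷1 = 29 each, +1 to first 0

Closure order: Elkhorn, Fernhollow, Briarlake, Ashgrove
Last habitat: Greywater with 56 animals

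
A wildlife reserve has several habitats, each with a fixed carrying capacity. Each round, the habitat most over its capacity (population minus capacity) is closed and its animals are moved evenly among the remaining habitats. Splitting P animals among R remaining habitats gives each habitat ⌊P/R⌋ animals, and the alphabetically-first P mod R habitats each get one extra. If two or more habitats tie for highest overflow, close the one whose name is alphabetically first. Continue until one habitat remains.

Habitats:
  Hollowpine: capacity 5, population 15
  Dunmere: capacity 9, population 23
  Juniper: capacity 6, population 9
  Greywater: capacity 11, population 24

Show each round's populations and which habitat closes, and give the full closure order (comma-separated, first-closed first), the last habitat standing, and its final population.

Round 1: Dunmere=23 Greywater=24 Hollowpine=15 Juniper=9 → close Dunmere (overflow 14)
  23÷3 = 7 each, +1 to first 2
Round 2: Greywater=32 Hollowpine=23 Juniper=16 → close Greywater (overflow 21)
  32÷2 = 16 each, +1 to first 0
Round 3: Hollowpine=39 Juniper=32 → close Hollowpine (overflow 34)
  39÷1 = 39 each, +1 to first 0

Closure order: Dunmere, Greywater, Hollowpine
Last habitat: Juniper with 71 animals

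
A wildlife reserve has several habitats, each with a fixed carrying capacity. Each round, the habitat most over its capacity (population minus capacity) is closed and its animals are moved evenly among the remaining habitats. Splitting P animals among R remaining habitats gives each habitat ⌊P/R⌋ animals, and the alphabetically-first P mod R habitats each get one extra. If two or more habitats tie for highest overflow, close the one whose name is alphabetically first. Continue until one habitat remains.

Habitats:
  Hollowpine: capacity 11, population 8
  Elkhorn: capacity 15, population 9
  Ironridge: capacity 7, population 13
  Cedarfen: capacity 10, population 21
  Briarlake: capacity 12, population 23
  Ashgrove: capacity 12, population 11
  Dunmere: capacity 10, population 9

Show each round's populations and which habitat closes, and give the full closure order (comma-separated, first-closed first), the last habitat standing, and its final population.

Round 1: Ashgrove=11 Briarlake=23 Cedarfen=21 Dunmere=9 Elkhorn=9 Hollowpine=8 Ironridge=13 → close Briarlake (overflow 11)
  23÷6 = 3 each, +1 to first 5
Round 2: Ashgrove=15 Cedarfen=25 Dunmere=13 Elkhorn=13 Hollowpine=12 Ironridge=16 → close Cedarfen (overflow 15)
  25÷5 = 5 each, +1 to first 0
Round 3: Ashgrove=20 Dunmere=18 Elkhorn=18 Hollowpine=17 Ironridge=21 → close Ironridge (overflow 14)
  21÷4 = 5 each, +1 to first 1
Round 4: Ashgrove=26 Dunmere=23 Elkhorn=23 Hollowpine=22 → close Ashgrove (overflow 14)
  26÷3 = 8 each, +1 to first 2
Round 5: Dunmere=32 Elkhorn=32 Hollowpine=30 → close Dunmere (overflow 22)
  32÷2 = 16 each, +1 to first 0
Round 6: Elkhorn=48 Hollowpine=46 → close Hollowpine (overflow 35)
  46÷1 = 46 each, +1 to first 0

Closure order: Briarlake, Cedarfen, Ironridge, Ashgrove, Dunmere, Hollowpine
Last habitat: Elkhorn with 94 animals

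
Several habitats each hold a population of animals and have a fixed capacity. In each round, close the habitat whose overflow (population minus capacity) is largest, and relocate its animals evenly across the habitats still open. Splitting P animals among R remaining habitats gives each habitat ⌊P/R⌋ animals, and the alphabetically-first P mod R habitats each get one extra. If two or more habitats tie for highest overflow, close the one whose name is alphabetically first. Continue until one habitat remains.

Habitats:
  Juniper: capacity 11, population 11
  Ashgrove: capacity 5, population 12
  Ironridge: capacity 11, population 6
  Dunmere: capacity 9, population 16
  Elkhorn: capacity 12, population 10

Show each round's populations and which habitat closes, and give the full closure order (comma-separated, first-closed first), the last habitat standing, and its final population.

Round 1: Ashgrove=12 Dunmere=16 Elkhorn=10 Ironridge=6 Juniper=11 → close Ashgrove (overflow 7)
  12÷4 = 3 each, +1 to first 0
Round 2: Dunmere=19 Elkhorn=13 Ironridge=9 Juniper=14 → close Dunmere (overflow 10)
  19÷3 = 6 each, +1 to first 1
Round 3: Elkhorn=20 Ironridge=15 Juniper=20 → close Juniper (overflow 9)
  20÷2 = 10 each, +1 to first 0
Round 4: Elkhorn=30 Ironridge=25 → close Elkhorn (overflow 18)
  30÷1 = 30 each, +1 to first 0

Closure order: Ashgrove, Dunmere, Juniper, Elkhorn
Last habitat: Ironridge with 55 animals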